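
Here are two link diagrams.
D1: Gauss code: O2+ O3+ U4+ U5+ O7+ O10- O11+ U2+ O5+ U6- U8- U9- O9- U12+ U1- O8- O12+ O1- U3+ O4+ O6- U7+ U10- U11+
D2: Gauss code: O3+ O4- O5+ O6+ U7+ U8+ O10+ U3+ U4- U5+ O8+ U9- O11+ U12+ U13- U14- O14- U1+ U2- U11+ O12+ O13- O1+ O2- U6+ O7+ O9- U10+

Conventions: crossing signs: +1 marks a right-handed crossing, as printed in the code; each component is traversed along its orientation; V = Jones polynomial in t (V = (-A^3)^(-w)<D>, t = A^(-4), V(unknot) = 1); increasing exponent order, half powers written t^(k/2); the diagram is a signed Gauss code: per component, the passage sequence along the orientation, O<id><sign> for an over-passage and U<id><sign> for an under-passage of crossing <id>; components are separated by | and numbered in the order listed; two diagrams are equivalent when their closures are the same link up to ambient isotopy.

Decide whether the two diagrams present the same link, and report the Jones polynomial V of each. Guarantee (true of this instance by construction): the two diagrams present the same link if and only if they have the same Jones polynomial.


equivalent: yes
V(D1) = t - t^2 + 2t^3 - t^4 + t^5 - t^6  (w +2, c 12, <D> = -A^-18 + A^-14 - A^-10 + 2A^-6 - A^-2 + A^2)
D2 (bracket -A^-12 + A^-8 - A^-4 + 2 - A^4 + A^8; 14 crossings at w = +4): V = t - t^2 + 2t^3 - t^4 + t^5 - t^6
why: Reidemeister moves carry D1 (12 crossings) to D2 (14)


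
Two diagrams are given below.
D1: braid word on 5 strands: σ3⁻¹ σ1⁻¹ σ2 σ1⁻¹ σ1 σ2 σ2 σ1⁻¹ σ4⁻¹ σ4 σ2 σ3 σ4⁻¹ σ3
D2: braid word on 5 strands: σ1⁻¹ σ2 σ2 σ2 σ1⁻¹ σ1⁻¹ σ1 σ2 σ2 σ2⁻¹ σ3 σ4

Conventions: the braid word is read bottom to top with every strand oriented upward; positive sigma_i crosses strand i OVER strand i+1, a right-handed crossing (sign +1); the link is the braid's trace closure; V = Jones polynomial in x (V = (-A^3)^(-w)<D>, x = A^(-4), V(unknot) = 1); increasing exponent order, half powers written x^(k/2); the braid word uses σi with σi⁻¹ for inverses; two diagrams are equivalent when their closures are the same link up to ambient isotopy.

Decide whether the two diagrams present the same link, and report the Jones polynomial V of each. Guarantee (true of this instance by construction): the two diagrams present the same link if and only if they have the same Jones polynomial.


equivalent: yes
D1 (bracket A^-14 - 2A^-10 + 2A^-6 - 2A^-2 + 2A^2 - A^6 + A^10; 14 crossings at w = +2): V = x^-1 - 1 + 2x - 2x^2 + 2x^3 - 2x^4 + x^5
D2 (bracket A^-8 - 2A^-4 + 2 - 2A^4 + 2A^8 - A^12 + A^16; 12 crossings at w = +4): V = x^-1 - 1 + 2x - 2x^2 + 2x^3 - 2x^4 + x^5
key observation: all 2 diagrams share one V(x), hence one class


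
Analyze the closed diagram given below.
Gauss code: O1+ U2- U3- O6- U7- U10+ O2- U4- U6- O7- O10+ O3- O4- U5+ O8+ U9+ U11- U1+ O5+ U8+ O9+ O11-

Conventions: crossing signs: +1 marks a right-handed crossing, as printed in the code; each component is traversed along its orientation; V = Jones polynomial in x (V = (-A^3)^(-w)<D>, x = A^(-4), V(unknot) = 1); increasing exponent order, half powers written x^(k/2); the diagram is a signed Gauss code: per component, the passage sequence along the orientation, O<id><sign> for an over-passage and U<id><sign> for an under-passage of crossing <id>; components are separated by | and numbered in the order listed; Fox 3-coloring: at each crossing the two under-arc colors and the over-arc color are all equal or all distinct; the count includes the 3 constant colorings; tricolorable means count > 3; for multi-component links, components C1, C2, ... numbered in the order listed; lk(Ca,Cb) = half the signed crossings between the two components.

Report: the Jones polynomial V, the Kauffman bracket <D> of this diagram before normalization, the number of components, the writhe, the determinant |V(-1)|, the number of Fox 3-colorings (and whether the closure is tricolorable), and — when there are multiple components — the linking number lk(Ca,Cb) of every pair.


Jones polynomial: V(x) = -x^-3 + x^-2 - x^-1 + 3 - x + x^2 - x^3
<D> = A^-15 - A^-11 + A^-7 - 3A^-3 + A - A^5 + A^9; writhe -1
components 1, writhe -1 (11 crossings)
3-colorings: 27 of 3^11, det 9 — tricolorable
note: w = -1 (over 11 crossings) is diagram-only; (-A^3)^(1) removes it from V


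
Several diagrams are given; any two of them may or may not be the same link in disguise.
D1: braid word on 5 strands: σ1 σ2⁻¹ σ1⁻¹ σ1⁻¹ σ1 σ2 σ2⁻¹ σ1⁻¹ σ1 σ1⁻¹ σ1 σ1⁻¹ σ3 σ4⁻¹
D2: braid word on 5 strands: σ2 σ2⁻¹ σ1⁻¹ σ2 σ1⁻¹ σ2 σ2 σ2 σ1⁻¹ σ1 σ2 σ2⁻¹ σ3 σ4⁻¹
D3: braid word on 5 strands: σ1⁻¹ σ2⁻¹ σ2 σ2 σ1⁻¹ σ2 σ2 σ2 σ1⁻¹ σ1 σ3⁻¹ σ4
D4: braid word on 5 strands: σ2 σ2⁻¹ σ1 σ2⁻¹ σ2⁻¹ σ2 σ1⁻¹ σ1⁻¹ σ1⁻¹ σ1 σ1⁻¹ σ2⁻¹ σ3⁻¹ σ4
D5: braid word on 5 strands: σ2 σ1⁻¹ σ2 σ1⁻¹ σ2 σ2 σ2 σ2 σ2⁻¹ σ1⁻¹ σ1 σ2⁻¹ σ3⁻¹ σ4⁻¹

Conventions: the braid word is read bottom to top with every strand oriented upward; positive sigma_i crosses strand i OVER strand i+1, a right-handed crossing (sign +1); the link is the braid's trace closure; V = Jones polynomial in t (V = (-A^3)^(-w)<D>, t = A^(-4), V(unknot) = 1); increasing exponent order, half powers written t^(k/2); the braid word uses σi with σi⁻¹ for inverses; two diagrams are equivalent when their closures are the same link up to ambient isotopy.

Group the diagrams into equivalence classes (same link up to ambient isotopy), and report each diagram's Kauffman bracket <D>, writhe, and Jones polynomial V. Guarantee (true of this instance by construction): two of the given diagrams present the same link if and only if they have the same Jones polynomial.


classes: {D1} | {D2, D3, D5} | {D4}
V(D1) = 1  [14 crossings, <D> = A^-6, w = -2]
V(D2) = t^-1 - 1 + 2t - 2t^2 + 2t^3 - 2t^4 + t^5  [14 crossings, <D> = A^-14 - 2A^-10 + 2A^-6 - 2A^-2 + 2A^2 - A^6 + A^10, w = +2]
V(D3) = t^-1 - 1 + 2t - 2t^2 + 2t^3 - 2t^4 + t^5  [12 crossings, <D> = A^-14 - 2A^-10 + 2A^-6 - 2A^-2 + 2A^2 - A^6 + A^10, w = +2]
D4 (bracket A^-8 - A^-4 + 2 - A^4 + A^8 - A^12; 14 crossings at w = -4): V = -t^-6 + t^-5 - t^-4 + 2t^-3 - t^-2 + t^-1
V(D5) = t^-1 - 1 + 2t - 2t^2 + 2t^3 - 2t^4 + t^5  (w 0, c 14, <D> = A^-20 - 2A^-16 + 2A^-12 - 2A^-8 + 2A^-4 - 1 + A^4)
note: V(t) takes 3 values over 5 diagrams, fixing the grouping


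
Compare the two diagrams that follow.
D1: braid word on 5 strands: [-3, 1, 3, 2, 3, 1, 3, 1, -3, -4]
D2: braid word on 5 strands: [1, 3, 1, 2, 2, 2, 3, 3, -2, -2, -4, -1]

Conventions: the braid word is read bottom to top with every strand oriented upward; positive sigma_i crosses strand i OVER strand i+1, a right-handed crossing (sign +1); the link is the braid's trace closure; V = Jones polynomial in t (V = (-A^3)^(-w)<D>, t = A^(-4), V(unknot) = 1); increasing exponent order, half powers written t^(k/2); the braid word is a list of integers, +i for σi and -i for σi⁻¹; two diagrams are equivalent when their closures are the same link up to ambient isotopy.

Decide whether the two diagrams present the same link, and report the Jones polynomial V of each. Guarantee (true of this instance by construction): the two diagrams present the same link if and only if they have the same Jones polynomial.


same link: no
V(D1) = t + t^3 - t^4  [10 crossings, <D> = -A^-4 + 1 + A^8, w = +4]
V(D2) = 2t - 2t^2 + 3t^3 - 3t^4 + 2t^5 - 2t^6 + t^7  (w +4, c 12, <D> = A^-16 - 2A^-12 + 2A^-8 - 3A^-4 + 3 - 2A^4 + 2A^8)
note: V(t) takes 2 values over 2 diagrams, fixing the grouping


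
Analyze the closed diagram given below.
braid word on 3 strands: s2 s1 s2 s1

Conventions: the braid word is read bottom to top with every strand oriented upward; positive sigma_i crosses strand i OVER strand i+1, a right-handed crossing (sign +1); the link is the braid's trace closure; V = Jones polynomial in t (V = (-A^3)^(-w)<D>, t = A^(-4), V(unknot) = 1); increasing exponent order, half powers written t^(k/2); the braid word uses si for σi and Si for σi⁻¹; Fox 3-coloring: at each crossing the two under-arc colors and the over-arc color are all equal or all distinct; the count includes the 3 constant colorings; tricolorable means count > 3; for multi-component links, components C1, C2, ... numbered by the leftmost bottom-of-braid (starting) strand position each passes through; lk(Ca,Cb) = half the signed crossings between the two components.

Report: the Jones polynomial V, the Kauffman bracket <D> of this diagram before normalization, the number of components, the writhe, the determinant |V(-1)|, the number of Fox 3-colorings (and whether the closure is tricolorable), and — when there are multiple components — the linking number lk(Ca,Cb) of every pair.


V(t) = t + t^3 - t^4
bracket: -A^-4 + 1 + A^8, w = +4
1 component, writhe +4, over 4 crossings
det 3, colorings 9 of 3^4 — tricolorable
observation: V spans 3 powers of t: at least 3 crossings in any diagram


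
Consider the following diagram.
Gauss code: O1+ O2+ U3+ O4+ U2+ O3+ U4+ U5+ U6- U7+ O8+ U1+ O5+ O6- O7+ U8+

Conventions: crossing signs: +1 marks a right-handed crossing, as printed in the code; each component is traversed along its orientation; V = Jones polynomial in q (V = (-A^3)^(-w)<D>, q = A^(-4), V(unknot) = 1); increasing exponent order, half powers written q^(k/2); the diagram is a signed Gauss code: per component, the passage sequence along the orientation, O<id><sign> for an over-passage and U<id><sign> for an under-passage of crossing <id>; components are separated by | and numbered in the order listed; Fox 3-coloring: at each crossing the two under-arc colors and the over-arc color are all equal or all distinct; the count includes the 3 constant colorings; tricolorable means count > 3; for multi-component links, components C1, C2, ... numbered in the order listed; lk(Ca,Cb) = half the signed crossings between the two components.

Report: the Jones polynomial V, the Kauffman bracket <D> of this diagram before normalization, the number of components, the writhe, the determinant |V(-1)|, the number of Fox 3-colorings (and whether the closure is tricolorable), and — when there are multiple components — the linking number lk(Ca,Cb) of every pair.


V(q) = q^2 + 2q^4 - 2q^5 + q^6 - 2q^7 + q^8
bracket: A^-14 - 2A^-10 + A^-6 - 2A^-2 + 2A^2 + A^10, w = +6
1 component, writhe +6, over 8 crossings
det 9, colorings 27 of 3^8 — tricolorable
observation: |V(-1)| = 9: so tricolorable, since 3 divides 9


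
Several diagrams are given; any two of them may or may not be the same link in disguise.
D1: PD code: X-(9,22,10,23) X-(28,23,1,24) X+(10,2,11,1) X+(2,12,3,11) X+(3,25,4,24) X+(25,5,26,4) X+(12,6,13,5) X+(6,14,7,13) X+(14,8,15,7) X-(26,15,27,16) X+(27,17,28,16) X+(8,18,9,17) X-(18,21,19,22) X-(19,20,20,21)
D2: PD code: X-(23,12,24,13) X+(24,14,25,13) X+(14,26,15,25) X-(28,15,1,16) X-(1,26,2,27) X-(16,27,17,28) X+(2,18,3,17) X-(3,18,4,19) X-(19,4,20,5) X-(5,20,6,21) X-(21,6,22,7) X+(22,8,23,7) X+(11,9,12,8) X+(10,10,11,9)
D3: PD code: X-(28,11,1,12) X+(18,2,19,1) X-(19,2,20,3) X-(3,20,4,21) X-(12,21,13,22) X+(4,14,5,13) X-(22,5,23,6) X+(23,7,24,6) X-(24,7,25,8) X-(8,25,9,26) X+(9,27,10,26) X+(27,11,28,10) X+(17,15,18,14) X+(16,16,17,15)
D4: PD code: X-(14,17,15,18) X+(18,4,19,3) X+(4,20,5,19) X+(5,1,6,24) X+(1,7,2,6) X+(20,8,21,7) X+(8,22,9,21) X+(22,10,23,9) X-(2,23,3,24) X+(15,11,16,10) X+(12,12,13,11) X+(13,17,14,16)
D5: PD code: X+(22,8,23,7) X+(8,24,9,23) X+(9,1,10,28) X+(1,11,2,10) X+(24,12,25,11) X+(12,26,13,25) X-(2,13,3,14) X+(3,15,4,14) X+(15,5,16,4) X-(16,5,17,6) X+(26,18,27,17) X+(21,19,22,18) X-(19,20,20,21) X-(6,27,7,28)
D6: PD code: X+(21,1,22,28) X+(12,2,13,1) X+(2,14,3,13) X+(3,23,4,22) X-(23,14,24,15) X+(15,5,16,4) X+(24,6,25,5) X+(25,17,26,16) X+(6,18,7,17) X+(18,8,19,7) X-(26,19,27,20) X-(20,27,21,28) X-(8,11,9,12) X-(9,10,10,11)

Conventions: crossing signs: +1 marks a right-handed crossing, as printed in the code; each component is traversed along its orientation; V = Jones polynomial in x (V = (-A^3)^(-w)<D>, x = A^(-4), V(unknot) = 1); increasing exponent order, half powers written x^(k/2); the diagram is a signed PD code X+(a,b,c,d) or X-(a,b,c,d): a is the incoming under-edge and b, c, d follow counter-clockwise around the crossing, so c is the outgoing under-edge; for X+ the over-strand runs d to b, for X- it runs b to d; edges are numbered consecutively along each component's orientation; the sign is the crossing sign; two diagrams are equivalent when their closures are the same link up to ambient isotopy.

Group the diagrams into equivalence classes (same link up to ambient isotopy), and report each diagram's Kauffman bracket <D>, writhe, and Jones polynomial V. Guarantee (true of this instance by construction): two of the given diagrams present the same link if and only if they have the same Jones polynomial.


classes: {D1, D4, D5, D6} | {D2} | {D3}
V(D1) = x^2 - x^3 + 3x^4 - 3x^5 + 3x^6 - 3x^7 + 2x^8 - x^9  [14 crossings, <D> = -A^-24 + 2A^-20 - 3A^-16 + 3A^-12 - 3A^-8 + 3A^-4 - 1 + A^4, w = +4]
D2 (bracket A^-2 + A^6 - A^10; 14 crossings at w = -2): V = -x^-4 + x^-3 + x^-1
V(D3) = 1  [14 crossings, <D> = 1, w = 0]
V(D4) = x^2 - x^3 + 3x^4 - 3x^5 + 3x^6 - 3x^7 + 2x^8 - x^9  [12 crossings, <D> = -A^-12 + 2A^-8 - 3A^-4 + 3 - 3A^4 + 3A^8 - A^12 + A^16, w = +8]
V(D5) = x^2 - x^3 + 3x^4 - 3x^5 + 3x^6 - 3x^7 + 2x^8 - x^9  (w +6, c 14, <D> = -A^-18 + 2A^-14 - 3A^-10 + 3A^-6 - 3A^-2 + 3A^2 - A^6 + A^10)
V(D6) = x^2 - x^3 + 3x^4 - 3x^5 + 3x^6 - 3x^7 + 2x^8 - x^9  (w +4, c 14, <D> = -A^-24 + 2A^-20 - 3A^-16 + 3A^-12 - 3A^-8 + 3A^-4 - 1 + A^4)
insight: comparing 6 Jones polynomials yields 3 groups


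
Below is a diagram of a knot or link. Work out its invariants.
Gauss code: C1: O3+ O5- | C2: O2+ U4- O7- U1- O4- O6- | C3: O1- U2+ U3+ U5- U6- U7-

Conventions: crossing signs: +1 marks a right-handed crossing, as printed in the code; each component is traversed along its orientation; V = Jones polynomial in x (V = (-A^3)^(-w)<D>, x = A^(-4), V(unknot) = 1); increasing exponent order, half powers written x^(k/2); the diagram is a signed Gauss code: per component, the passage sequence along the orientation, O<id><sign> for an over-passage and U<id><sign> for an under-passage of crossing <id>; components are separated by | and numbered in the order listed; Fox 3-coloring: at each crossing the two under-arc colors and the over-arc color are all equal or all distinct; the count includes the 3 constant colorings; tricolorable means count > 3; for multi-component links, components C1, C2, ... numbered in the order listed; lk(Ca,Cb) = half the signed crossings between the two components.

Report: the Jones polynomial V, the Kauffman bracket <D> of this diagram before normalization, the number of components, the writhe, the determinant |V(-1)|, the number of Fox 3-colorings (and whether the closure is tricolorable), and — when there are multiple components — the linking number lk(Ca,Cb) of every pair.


V = x^-3 + x^-2 + x^-1 + 1
<D> = -A^-9 - A^-5 - A^-1 - A^3 (w = -3)
3 components over 7 crossings, w = -3
lk(C1,C2): 0
lk(C1,C3) = 0
linking number lk(C2,C3) = -1
9 Fox colorings among 3^8, |V(-1)| = 0: tricolorable
why: det 0 = |V(-1)|; divisible by 3, so tricolorable


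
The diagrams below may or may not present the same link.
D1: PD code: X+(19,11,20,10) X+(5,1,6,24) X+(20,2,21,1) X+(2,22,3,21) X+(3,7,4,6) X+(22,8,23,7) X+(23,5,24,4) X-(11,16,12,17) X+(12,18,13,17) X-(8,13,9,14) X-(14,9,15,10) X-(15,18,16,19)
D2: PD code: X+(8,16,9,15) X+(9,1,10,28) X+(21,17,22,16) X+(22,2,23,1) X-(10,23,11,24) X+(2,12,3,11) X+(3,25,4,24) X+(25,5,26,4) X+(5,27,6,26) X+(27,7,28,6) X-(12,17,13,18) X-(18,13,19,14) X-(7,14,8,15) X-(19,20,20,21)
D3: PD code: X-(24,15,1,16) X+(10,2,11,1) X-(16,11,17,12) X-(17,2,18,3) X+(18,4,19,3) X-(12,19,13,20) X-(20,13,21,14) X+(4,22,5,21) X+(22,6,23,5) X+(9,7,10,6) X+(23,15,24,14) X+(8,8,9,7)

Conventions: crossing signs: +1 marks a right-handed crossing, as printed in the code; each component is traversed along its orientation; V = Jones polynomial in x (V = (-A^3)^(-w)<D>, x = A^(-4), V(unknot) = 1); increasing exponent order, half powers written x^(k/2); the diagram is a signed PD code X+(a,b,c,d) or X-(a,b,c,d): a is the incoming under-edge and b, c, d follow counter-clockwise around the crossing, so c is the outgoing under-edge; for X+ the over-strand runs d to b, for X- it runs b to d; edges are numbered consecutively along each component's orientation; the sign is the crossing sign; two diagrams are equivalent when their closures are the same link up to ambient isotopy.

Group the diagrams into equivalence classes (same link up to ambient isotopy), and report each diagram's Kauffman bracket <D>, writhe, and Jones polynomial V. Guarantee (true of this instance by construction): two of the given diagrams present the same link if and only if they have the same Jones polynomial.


equivalence classes: {D1} | {D2} | {D3}
D1 (bracket -A^-16 + A^-12 - A^-8 + A^-4 + A^4; 12 crossings at w = +4): V = x^2 + x^4 - x^5 + x^6 - x^7
V(D2) = x^2 - x^3 + 2x^4 - 2x^5 + 3x^6 - 2x^7 + x^8 - x^9  [14 crossings, <D> = -A^-24 + A^-20 - 2A^-16 + 3A^-12 - 2A^-8 + 2A^-4 - 1 + A^4, w = +4]
V(D3) = -x^-3 + x^-2 - x^-1 + 3 - x + x^2 - x^3  [12 crossings, <D> = -A^-6 + A^-2 - A^2 + 3A^6 - A^10 + A^14 - A^18, w = +2]
key observation: comparing 3 Jones polynomials yields 3 groups


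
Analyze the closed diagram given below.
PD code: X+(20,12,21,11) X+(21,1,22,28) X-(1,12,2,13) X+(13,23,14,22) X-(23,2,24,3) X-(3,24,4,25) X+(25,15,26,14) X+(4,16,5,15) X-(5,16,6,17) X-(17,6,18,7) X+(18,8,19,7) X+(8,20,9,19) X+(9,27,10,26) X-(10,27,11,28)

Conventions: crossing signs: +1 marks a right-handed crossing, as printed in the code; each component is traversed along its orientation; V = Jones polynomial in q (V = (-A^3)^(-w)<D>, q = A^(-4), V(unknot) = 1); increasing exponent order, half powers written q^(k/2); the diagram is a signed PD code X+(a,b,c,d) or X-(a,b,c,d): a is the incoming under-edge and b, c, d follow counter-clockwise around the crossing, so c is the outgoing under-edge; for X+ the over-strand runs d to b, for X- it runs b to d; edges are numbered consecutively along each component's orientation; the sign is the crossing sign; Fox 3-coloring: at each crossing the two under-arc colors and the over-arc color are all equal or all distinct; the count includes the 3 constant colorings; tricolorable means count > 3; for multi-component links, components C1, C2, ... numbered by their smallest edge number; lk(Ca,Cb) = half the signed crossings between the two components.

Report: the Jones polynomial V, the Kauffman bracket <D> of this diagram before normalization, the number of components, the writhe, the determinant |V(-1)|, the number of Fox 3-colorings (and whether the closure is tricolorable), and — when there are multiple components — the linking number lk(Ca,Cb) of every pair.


V = -q^-1 + 2 - q + 2q^2 - q^3 + q^4 - q^5
<D> = -A^-14 + A^-10 - A^-6 + 2A^-2 - A^2 + 2A^6 - A^10 (w = +2)
1 component over 14 crossings, w = +2
9 Fox colorings among 3^14, |V(-1)| = 9: tricolorable
why: w = +2 shifts under R1 moves; the (-A^3)^(-2) factor cancels that in V


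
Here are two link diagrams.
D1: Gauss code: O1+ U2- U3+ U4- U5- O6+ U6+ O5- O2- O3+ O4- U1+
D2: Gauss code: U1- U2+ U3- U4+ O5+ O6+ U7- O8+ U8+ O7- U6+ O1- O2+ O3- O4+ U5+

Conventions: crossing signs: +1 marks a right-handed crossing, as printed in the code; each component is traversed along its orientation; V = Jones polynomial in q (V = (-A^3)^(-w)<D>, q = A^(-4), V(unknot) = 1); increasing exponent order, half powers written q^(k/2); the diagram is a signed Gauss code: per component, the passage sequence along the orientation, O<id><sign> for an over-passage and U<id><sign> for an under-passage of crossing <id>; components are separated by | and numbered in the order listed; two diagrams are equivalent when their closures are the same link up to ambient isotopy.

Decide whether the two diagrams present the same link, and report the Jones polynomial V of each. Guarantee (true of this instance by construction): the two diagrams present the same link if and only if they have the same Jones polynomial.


equivalent: yes
V(D1) = 1  (w 0, c 6, <D> = 1)
V(D2) = 1  (w +2, c 8, <D> = A^6)
why: Reidemeister moves carry D1 (6 crossings) to D2 (8)


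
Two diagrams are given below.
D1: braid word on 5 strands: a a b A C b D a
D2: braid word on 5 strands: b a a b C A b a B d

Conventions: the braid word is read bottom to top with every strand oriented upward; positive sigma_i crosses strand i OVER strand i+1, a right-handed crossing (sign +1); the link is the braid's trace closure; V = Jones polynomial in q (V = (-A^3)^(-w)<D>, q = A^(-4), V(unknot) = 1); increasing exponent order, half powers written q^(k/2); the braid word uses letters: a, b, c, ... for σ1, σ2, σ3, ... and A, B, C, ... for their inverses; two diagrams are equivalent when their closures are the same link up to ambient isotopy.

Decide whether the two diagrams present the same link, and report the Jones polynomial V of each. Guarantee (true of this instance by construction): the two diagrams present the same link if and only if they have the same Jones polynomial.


equivalent: yes
D1 (bracket -A^-18 + A^-14 - A^-10 + 2A^-6 - A^-2 + A^2; 8 crossings at w = +2): V = q - q^2 + 2q^3 - q^4 + q^5 - q^6
D2 (bracket -A^-12 + A^-8 - A^-4 + 2 - A^4 + A^8; 10 crossings at w = +4): V = q - q^2 + 2q^3 - q^4 + q^5 - q^6
key observation: one V(q) for all 2 diagrams — one class (guaranteed)


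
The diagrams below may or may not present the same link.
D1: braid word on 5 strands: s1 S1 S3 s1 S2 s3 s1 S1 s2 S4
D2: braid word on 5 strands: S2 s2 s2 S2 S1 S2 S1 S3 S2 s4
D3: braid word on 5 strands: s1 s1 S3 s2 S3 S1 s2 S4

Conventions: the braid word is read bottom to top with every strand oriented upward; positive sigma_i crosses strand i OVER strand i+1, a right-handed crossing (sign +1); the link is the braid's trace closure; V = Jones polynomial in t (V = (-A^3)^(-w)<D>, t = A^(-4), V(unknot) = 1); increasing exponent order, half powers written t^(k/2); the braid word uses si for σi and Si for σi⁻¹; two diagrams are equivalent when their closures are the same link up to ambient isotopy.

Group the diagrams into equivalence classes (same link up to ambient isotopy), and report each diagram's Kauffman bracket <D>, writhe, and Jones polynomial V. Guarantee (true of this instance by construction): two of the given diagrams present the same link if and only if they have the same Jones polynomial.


equivalence classes: {D1} | {D2} | {D3}
D1 (bracket 1; 10 crossings at w = 0): V = 1
D2 (bracket A^-8 + 1 - A^4; 10 crossings at w = -4): V = -t^-4 + t^-3 + t^-1
D3 (bracket A^-16 - A^-12 + A^-8 - 2A^-4 + 2 - A^4 + A^8; 8 crossings at w = 0): V = t^-2 - t^-1 + 2 - 2t + t^2 - t^3 + t^4
key observation: comparing 3 Jones polynomials yields 3 groups


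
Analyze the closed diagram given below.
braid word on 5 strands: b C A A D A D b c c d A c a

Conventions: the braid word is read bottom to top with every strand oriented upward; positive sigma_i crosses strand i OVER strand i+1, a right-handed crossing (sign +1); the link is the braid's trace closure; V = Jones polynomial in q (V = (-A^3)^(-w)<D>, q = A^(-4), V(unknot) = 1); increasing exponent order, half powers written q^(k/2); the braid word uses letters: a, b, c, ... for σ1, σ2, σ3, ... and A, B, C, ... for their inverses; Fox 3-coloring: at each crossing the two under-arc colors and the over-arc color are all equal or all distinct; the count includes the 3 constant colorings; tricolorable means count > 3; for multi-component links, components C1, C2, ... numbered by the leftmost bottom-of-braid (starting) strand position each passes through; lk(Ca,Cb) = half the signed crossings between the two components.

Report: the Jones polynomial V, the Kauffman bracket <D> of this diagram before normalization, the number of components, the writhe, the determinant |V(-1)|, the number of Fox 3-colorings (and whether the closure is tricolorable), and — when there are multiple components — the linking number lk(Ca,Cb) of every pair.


V = -q^-3 + q^-2 - q^-1 + 3 - q + q^2 - q^3
<D> = -A^-12 + A^-8 - A^-4 + 3 - A^4 + A^8 - A^12 (w = 0)
1 component over 14 crossings, w = 0
27 Fox colorings among 3^14, |V(-1)| = 9: tricolorable
why: det 9 = |V(-1)|; divisible by 3, so tricolorable


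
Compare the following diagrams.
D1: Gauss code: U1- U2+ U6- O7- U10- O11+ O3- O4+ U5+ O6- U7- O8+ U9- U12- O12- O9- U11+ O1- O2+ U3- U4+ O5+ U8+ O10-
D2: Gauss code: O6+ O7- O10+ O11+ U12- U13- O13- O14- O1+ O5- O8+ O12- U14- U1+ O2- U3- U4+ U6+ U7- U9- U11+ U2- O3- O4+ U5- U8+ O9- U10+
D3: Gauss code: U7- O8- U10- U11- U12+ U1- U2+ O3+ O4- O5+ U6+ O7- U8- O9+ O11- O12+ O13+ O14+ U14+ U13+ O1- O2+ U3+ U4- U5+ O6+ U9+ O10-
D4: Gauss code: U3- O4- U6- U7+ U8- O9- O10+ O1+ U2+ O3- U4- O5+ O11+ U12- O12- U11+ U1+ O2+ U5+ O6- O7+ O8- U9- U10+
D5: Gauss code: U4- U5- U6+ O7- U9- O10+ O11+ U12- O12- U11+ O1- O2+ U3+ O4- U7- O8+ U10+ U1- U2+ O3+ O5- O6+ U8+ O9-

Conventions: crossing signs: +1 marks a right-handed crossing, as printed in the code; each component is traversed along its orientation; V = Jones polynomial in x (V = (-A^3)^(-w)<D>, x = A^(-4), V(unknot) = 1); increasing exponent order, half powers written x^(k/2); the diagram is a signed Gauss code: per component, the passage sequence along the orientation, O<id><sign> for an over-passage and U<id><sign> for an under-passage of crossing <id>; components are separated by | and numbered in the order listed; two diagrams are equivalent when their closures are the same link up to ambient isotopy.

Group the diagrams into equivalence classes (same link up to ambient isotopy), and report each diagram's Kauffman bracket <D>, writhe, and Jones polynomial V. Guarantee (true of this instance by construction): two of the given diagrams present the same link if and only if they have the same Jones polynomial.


grouping into links: {D1, D3, D4, D5} | {D2}
V(D1) = -x^-3 + 2x^-2 - 2x^-1 + 3 - 2x + 2x^2 - x^3  (w -2, c 12, <D> = -A^-18 + 2A^-14 - 2A^-10 + 3A^-6 - 2A^-2 + 2A^2 - A^6)
V(D2) = 1  [14 crossings, <D> = A^-6, w = -2]
V(D3) = -x^-3 + 2x^-2 - 2x^-1 + 3 - 2x + 2x^2 - x^3  (w +2, c 14, <D> = -A^-6 + 2A^-2 - 2A^2 + 3A^6 - 2A^10 + 2A^14 - A^18)
V(D4) = -x^-3 + 2x^-2 - 2x^-1 + 3 - 2x + 2x^2 - x^3  (w 0, c 12, <D> = -A^-12 + 2A^-8 - 2A^-4 + 3 - 2A^4 + 2A^8 - A^12)
V(D5) = -x^-3 + 2x^-2 - 2x^-1 + 3 - 2x + 2x^2 - x^3  (w 0, c 12, <D> = -A^-12 + 2A^-8 - 2A^-4 + 3 - 2A^4 + 2A^8 - A^12)
why: 2 classes among 5 diagrams; unequal V(x) rules out equality


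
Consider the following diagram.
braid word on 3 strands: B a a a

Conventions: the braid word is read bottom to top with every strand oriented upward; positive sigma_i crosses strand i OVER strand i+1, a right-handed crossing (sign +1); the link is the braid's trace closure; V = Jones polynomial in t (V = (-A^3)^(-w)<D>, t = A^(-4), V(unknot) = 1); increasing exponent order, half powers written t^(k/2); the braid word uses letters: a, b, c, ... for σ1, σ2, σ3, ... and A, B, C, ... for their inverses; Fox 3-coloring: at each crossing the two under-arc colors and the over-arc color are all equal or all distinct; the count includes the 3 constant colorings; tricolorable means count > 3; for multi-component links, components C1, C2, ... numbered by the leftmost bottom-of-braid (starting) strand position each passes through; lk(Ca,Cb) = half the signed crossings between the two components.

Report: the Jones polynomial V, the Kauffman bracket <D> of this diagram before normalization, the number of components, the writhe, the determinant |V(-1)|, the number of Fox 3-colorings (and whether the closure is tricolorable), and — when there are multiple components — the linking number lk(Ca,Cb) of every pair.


V = t + t^3 - t^4
<D> = -A^-10 + A^-6 + A^2 (w = +2)
1 component over 4 crossings, w = +2
9 Fox colorings among 3^4, |V(-1)| = 3: tricolorable
why: det 3 = |V(-1)|; divisible by 3, so tricolorable


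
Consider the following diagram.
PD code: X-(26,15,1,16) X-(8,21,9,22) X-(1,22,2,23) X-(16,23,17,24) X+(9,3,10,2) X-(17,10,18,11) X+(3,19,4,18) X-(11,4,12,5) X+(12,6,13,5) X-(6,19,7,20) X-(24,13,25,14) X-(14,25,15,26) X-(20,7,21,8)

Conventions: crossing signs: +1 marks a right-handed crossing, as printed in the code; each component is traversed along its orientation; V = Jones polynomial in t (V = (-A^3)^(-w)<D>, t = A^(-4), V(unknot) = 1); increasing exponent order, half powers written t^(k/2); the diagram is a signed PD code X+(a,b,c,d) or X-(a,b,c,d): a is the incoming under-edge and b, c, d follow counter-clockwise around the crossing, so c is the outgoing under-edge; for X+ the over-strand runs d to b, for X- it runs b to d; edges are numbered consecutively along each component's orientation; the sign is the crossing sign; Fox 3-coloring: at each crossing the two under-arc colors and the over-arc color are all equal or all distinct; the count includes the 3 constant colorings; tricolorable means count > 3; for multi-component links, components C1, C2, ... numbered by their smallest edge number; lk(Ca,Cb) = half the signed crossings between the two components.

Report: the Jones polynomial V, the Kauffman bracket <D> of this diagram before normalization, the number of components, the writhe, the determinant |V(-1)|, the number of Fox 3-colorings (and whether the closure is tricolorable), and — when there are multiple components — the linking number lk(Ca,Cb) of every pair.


V = -t^-9 + t^-8 - 2t^-7 + 3t^-6 - 2t^-5 + 2t^-4 - t^-3 + t^-2
<D> = -A^-13 + A^-9 - 2A^-5 + 2A^-1 - 3A^3 + 2A^7 - A^11 + A^15 (w = -7)
1 component over 13 crossings, w = -7
3 Fox colorings among 3^13, |V(-1)| = 13: not tricolorable
why: det 13 = |V(-1)|; not divisible by 3, so not tricolorable


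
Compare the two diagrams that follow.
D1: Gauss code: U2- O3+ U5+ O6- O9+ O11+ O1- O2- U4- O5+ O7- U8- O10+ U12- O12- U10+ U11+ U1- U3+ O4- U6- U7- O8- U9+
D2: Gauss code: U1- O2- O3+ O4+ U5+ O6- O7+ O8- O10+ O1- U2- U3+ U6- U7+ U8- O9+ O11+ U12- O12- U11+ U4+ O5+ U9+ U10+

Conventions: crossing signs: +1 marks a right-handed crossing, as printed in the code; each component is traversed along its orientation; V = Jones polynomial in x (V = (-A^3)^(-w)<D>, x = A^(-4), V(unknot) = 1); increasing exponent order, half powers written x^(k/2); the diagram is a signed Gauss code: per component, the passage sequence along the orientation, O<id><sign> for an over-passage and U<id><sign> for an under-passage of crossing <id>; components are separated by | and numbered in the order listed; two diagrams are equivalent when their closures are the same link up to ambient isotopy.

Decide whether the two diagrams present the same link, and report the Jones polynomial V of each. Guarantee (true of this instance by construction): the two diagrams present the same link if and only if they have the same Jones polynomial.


same link: no
V(D1) = 1  [12 crossings, <D> = A^-6, w = -2]
V(D2) = x + x^3 - x^4  [12 crossings, <D> = -A^-10 + A^-6 + A^2, w = +2]
insight: 2 values of V(x) split the 2 diagrams


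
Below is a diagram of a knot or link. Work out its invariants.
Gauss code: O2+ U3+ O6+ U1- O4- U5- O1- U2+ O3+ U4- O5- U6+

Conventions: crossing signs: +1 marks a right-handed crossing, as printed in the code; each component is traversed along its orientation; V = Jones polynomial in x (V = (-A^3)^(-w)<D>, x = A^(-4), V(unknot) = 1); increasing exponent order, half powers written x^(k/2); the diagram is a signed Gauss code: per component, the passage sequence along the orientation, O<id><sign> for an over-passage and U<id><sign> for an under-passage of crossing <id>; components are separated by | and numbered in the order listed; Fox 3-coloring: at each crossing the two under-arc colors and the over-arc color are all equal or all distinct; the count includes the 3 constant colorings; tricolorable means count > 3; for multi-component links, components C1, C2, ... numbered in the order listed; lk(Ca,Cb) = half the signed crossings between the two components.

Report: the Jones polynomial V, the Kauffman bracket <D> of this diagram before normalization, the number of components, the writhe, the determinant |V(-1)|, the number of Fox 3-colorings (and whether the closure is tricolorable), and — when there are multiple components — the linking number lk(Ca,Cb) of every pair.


V = -x^-3 + 2x^-2 - 2x^-1 + 3 - 2x + 2x^2 - x^3
<D> = -A^-12 + 2A^-8 - 2A^-4 + 3 - 2A^4 + 2A^8 - A^12 (w = 0)
1 component over 6 crossings, w = 0
3 Fox colorings among 3^6, |V(-1)| = 13: not tricolorable
why: det 13 = |V(-1)|; not divisible by 3, so not tricolorable


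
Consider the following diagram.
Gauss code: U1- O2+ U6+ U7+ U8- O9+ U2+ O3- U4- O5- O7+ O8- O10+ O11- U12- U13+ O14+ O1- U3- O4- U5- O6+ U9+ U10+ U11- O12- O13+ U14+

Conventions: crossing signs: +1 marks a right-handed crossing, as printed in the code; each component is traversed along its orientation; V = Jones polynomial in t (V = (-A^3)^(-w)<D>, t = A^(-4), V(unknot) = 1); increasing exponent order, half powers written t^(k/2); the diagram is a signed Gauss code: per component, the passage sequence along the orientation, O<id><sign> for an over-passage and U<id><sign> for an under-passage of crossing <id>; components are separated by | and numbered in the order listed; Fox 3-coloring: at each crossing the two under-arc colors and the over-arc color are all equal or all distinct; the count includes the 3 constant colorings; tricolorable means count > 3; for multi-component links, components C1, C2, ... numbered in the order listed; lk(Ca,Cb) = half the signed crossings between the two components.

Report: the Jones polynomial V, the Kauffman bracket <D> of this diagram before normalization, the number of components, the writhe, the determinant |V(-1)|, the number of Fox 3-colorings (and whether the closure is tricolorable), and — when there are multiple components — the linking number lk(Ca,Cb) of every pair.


V = -t^-3 + t^-2 - t^-1 + 3 - t + t^2 - t^3
<D> = -A^-12 + A^-8 - A^-4 + 3 - A^4 + A^8 - A^12 (w = 0)
1 component over 14 crossings, w = 0
27 Fox colorings among 3^14, |V(-1)| = 9: tricolorable
why: det 9 = |V(-1)|; divisible by 3, so tricolorable


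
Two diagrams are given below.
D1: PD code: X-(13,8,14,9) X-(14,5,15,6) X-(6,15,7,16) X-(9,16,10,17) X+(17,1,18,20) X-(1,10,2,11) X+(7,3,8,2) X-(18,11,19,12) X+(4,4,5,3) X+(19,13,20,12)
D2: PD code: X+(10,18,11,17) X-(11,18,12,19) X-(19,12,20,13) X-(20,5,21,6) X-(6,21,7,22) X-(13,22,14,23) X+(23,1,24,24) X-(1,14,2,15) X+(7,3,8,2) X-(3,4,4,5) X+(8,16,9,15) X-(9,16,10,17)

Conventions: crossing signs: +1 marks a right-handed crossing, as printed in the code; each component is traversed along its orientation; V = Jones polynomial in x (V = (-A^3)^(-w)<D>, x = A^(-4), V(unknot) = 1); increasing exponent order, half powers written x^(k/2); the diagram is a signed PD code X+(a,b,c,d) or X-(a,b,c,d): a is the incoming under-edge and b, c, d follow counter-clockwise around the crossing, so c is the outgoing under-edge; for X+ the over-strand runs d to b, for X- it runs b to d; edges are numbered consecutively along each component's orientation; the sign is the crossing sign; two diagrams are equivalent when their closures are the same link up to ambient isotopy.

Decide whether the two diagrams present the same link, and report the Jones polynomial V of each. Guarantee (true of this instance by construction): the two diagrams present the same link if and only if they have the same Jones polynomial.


equivalent: yes
V(D1) = -x^-6 + x^-5 - x^-4 + 2x^-3 - x^-2 + x^-1  (w -2, c 10, <D> = A^-2 - A^2 + 2A^6 - A^10 + A^14 - A^18)
V(D2) = -x^-6 + x^-5 - x^-4 + 2x^-3 - x^-2 + x^-1  (w -4, c 12, <D> = A^-8 - A^-4 + 2 - A^4 + A^8 - A^12)
why: Reidemeister moves carry D1 (10 crossings) to D2 (12)


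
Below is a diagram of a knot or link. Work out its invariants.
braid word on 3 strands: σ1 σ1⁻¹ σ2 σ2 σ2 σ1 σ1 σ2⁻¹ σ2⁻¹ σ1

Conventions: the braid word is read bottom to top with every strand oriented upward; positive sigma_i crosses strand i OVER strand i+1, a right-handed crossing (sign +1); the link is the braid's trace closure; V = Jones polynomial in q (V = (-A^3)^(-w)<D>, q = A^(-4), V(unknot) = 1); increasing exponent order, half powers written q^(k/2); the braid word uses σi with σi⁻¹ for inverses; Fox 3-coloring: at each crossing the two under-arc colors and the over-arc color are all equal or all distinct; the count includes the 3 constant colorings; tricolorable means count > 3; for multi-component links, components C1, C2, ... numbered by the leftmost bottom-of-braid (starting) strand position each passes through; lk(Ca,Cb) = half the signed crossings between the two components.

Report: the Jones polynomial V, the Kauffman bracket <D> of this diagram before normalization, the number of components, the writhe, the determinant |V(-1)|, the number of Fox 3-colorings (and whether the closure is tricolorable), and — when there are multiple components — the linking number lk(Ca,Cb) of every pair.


V = 2q - 2q^2 + 3q^3 - 3q^4 + 2q^5 - 2q^6 + q^7
<D> = A^-16 - 2A^-12 + 2A^-8 - 3A^-4 + 3 - 2A^4 + 2A^8 (w = +4)
1 component over 10 crossings, w = +4
9 Fox colorings among 3^10, |V(-1)| = 15: tricolorable
why: w = +4 (over 10 crossings) is diagram-only; (-A^3)^(-4) removes it from V


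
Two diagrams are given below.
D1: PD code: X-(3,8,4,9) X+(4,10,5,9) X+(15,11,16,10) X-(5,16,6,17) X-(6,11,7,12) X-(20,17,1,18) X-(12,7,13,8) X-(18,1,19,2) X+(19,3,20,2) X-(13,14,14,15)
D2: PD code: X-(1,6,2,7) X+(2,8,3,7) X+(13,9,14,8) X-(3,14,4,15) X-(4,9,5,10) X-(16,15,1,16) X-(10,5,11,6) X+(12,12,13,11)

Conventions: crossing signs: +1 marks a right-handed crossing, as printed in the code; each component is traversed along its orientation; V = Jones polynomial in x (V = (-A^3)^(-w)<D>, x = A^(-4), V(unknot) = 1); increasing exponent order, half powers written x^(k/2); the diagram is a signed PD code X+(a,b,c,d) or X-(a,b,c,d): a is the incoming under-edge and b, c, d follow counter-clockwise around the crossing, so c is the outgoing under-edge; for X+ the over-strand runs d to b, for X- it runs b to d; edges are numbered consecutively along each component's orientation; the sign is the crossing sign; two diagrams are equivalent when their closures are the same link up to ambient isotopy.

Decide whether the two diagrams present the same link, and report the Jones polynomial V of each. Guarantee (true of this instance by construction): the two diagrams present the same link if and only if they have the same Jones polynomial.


same link: yes
V(D1) = 1  [10 crossings, <D> = A^-12, w = -4]
D2 (bracket A^-6; 8 crossings at w = -2): V = 1
note: one V(x) for all 2 diagrams — one class (guaranteed)


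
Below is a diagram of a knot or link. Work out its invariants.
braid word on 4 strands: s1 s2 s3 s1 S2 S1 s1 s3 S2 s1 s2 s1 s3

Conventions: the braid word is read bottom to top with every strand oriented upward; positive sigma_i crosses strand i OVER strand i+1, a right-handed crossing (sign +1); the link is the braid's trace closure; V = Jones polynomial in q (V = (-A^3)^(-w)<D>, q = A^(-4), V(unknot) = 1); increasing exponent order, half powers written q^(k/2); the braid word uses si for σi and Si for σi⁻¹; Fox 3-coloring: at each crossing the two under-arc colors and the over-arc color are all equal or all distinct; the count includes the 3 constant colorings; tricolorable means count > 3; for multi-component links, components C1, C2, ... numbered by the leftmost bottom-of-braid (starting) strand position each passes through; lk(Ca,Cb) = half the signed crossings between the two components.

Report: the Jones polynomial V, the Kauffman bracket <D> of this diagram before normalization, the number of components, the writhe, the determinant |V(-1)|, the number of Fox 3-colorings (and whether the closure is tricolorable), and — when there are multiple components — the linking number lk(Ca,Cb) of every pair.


V(q) = q^2 + 2q^4 - 2q^5 + q^6 - 2q^7 + q^8
bracket: -A^-11 + 2A^-7 - A^-3 + 2A - 2A^5 - A^13, w = +7
1 component, writhe +7, over 13 crossings
det 9, colorings 27 of 3^13 — tricolorable
observation: det 9 = |V(-1)|; divisible by 3, so tricolorable


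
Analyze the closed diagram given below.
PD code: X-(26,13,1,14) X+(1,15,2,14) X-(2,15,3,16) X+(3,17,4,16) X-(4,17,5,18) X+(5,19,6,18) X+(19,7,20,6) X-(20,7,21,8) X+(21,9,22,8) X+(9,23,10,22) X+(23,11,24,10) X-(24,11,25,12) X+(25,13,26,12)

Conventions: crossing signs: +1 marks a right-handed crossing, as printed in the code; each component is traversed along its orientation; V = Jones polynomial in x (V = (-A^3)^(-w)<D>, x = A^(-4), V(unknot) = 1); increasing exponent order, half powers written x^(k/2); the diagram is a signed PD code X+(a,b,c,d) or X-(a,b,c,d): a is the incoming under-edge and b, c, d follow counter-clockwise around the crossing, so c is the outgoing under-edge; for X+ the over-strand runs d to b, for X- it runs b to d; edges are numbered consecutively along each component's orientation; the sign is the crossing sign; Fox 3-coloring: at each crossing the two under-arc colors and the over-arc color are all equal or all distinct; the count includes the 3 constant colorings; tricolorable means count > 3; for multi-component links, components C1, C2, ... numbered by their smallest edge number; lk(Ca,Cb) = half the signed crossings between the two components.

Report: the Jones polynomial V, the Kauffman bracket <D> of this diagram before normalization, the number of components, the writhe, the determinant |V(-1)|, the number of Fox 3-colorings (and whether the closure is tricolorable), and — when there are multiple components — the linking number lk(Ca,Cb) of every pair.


V(x) = x + x^3 - x^4
bracket: A^-7 - A^-3 - A^5, w = +3
1 component, writhe +3, over 13 crossings
det 3, colorings 9 of 3^13 — tricolorable
observation: w = +3 shifts under R1 moves; the (-A^3)^(-3) factor cancels that in V
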